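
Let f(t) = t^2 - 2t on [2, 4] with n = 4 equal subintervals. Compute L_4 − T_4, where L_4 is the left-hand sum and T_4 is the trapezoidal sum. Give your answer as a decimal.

-2

L_4 = 4.75.
T_4 = 6.75.
L_4 − T_4 = -2.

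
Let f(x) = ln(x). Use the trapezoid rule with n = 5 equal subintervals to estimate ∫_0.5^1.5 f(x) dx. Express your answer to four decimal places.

Δx = (1.5 − 0.5)/5 = 0.2.
f(0.5) ≈ -0.6931, f(0.7) ≈ -0.3567, f(0.9) ≈ -0.1054, f(1.1) ≈ 0.0953, f(1.3) ≈ 0.2624, f(1.5) ≈ 0.4055.
T_5 = (Δx/2)·[f(x_0) + 2f(x_1) + ... + 2f(x_{4}) + f(x_5)].
Sum ≈ -0.0496.

-0.0496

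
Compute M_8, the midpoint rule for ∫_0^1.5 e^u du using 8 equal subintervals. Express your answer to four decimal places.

3.4766

Δu = (1.5 − 0)/8 = 0.1875.
Midpoints: 0.09375, 0.28125, 0.46875, 0.65625, 0.84375, 1.03125, 1.21875, 1.40625.
f(0.09375) ≈ 1.0983, f(0.28125) ≈ 1.3248, f(0.46875) ≈ 1.5980, f(0.65625) ≈ 1.9276, f(0.84375) ≈ 2.3251, f(1.03125) ≈ 2.8046, f(1.21875) ≈ 3.3830, f(1.40625) ≈ 4.0806.
Sum = Δu · [f(0.09375) + f(0.28125) + f(0.46875) + ...].
Sum ≈ 3.4766.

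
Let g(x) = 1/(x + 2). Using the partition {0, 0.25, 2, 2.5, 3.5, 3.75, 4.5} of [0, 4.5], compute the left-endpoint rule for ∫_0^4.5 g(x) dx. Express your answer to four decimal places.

1.4259

Subinterval widths: 0.25, 1.75, 0.5, 1, 0.25, 0.75.
Left endpoints: 0, 0.25, 2, 2.5, 3.5, 3.75.
g(0) = 0.5, g(0.25) = 4/9, g(2) = 0.25, g(2.5) = 2/9, g(3.5) = 2/11, g(3.75) = 4/23.
Sum = Σ Δx_i · g(x_i).
Sum ≈ 1.4259.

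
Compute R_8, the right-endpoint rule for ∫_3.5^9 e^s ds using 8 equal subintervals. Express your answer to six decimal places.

Δs = (9 − 3.5)/8 = 0.6875.
Right endpoints: 4.1875, 4.875, 5.5625, 6.25, 6.9375, 7.625, 8.3125, 9.
f(4.1875) ≈ 65.857940, f(4.875) ≈ 130.974153, f(5.5625) ≈ 260.473206, f(6.25) ≈ 518.012825, f(6.9375) ≈ 1030.191514, f(7.625) ≈ 2048.780465, f(8.3125) ≈ 4074.486478, f(9) ≈ 8103.083928.
Sum = Δs · [f(4.1875) + f(4.875) + f(5.5625) + ...].
Sum ≈ 11159.404100.

11159.404100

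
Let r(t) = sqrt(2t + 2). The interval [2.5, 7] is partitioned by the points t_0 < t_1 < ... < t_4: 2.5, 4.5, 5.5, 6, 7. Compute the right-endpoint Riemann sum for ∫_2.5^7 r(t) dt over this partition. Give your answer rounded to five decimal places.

16.10963

Subinterval widths: 2, 1, 0.5, 1.
Right endpoints: 4.5, 5.5, 6, 7.
r(4.5) ≈ 3.31662, r(5.5) ≈ 3.60555, r(6) ≈ 3.74166, r(7) ≈ 4.00000.
Sum = Σ Δt_i · r(t_i).
Sum ≈ 16.10963.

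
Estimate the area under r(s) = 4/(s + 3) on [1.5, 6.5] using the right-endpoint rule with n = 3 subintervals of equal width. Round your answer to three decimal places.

Δs = (6.5 − 1.5)/3 = 5/3.
Right endpoints: 19/6, 29/6, 6.5.
r(19/6) = 24/37, r(29/6) = 24/47, r(6.5) = 8/19.
Sum = Δs · [r(19/6) + r(29/6) + r(6.5)].
Sum ≈ 2.634.

2.634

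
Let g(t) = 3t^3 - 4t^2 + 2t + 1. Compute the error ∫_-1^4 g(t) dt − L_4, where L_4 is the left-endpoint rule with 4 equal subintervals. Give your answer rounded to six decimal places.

Exact integral: ∫_-1^4 g(t) dt ≈ 124.58333333.
L_4 = 46.328125.
Error ≈ 124.58333333 − 46.328125 ≈ 78.255208.

78.255208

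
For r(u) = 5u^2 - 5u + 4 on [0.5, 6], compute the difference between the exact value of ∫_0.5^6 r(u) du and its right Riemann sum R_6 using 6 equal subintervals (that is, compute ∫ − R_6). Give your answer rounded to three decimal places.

Exact integral: ∫_0.5^6 r(u) du ≈ 292.41667.
R_6 ≈ 365.59086.
Error ≈ 292.41667 − 365.59086 ≈ -73.174.

-73.174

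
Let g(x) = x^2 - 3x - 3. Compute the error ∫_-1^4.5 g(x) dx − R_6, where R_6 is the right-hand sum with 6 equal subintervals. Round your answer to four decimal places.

-2.0307

Exact integral: ∫_-1^4.5 g(x) dx ≈ -14.666667.
R_6 ≈ -12.635995.
Error ≈ -14.666667 − (-12.635995) ≈ -2.0307.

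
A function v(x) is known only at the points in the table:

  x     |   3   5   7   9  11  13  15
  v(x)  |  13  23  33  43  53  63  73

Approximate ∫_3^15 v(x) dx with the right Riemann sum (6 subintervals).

576

Δx = 2.
Sum = 2·[23 + 33 + 43 + 53 + 63 + 73] = 576.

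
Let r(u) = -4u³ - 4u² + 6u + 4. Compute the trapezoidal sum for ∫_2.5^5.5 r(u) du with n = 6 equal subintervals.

Δu = (5.5 − 2.5)/6 = 0.5.
r(2.5) = -68.5, r(3) = -122, r(3.5) = -195.5, r(4) = -292, r(4.5) = -414.5, r(5) = -566, r(5.5) = -749.5.
T_6 = (Δu/2)·[r(u_0) + 2r(u_1) + ... + 2r(u_{5}) + r(u_6)].
Sum = -999.5.

-999.5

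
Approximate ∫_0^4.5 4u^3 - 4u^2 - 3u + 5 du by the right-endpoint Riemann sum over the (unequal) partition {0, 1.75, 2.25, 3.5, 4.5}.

448.671875

Subinterval widths: 1.75, 0.5, 1.25, 1.
Right endpoints: 1.75, 2.25, 3.5, 4.5.
f(1.75) = 8.9375, f(2.25) = 23.5625, f(3.5) = 117, f(4.5) = 275.
Sum = Σ Δu_i · f(u_i).
Sum = 448.671875.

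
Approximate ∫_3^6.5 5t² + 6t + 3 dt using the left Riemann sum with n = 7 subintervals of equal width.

Δt = (6.5 − 3)/7 = 0.5.
Left endpoints: 3, 3.5, 4, 4.5, 5, 5.5, 6.
f(3) = 66, f(3.5) = 85.25, f(4) = 107, f(4.5) = 131.25, f(5) = 158, f(5.5) = 187.25, f(6) = 219.
Sum = Δt · [f(3) + f(3.5) + f(4) + ...].
Sum = 476.875.

476.875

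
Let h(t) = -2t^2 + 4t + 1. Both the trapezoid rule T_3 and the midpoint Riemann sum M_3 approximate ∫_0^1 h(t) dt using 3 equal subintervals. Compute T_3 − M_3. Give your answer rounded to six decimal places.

T_3 ≈ 2.29629630.
M_3 ≈ 2.35185185.
T_3 − M_3 ≈ -0.055556.

-0.055556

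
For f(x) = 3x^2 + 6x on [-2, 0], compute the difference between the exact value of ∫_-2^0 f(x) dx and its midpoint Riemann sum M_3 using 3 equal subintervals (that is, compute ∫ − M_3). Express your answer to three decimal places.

Exact integral: ∫_-2^0 f(x) dx = -4.
M_3 ≈ -4.22222.
Error ≈ -4 − (-4.22222) ≈ 0.222.

0.222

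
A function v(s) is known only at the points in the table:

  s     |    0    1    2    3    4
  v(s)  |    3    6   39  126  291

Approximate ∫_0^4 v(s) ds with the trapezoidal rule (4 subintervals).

318

Δs = 1.
T_4 = (1/2)·[3 + 2·6 + 2·39 + 2·126 + 291] = 318.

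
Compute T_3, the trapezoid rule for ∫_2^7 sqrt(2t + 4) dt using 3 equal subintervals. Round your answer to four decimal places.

17.8862

Δt = (7 − 2)/3 = 5/3.
f(2) ≈ 2.8284, f(11/3) ≈ 3.3665, f(16/3) ≈ 3.8297, f(7) ≈ 4.2426.
T_3 = (Δt/2)·[f(t_0) + 2f(t_1) + 2f(t_2) + f(t_3)].
Sum ≈ 17.8862.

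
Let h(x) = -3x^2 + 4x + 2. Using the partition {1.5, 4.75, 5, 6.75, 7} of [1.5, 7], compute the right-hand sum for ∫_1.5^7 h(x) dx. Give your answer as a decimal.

Subinterval widths: 3.25, 0.25, 1.75, 0.25.
Right endpoints: 4.75, 5, 6.75, 7.
h(4.75) = -46.6875, h(5) = -53, h(6.75) = -107.6875, h(7) = -117.
Sum = Σ Δx_i · h(x_i).
Sum = -382.6875.

-382.6875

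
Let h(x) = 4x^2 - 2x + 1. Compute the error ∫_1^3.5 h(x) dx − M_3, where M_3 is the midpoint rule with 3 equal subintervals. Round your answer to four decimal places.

Exact integral: ∫_1^3.5 h(x) dx ≈ 47.083333.
M_3 ≈ 46.504630.
Error ≈ 47.083333 − 46.504630 ≈ 0.5787.

0.5787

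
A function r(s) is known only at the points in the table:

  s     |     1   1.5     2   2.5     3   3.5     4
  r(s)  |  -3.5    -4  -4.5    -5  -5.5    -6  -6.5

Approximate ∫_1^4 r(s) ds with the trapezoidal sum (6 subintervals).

Δs = 0.5.
T_6 = (0.5/2)·[(-3.5) + 2·(-4) + 2·(-4.5) + 2·(-5) + 2·(-5.5) + 2·(-6) + (-6.5)] = -15.

-15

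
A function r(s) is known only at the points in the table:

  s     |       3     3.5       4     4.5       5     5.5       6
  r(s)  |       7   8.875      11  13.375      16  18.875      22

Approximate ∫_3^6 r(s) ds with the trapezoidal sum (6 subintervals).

41.3125

Δs = 0.5.
T_6 = (0.5/2)·[7 + 2·8.875 + 2·11 + 2·13.375 + 2·16 + 2·18.875 + 22] = 41.3125.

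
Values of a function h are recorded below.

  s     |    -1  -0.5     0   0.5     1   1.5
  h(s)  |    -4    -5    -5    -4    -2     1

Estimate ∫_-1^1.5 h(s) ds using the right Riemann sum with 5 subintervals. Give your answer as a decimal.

-7.5

Δs = 0.5.
Sum = 0.5·[(-5) + (-5) + (-4) + (-2) + 1] = -7.5.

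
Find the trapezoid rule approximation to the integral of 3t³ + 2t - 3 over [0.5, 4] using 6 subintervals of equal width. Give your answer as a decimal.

Δt = (4 − 0.5)/6 = 7/12.
f(0.5) = -1.625, f(13/12) = 1717/576, f(5/3) = 128/9, f(2.25) = 35.671875, f(17/6) = 5105/72, f(41/12) = 71129/576, f(4) = 197.
T_6 = (Δt/2)·[f(t_0) + 2f(t_1) + ... + 2f(t_{5}) + f(t_6)].
Sum = 201.22265625.

201.22265625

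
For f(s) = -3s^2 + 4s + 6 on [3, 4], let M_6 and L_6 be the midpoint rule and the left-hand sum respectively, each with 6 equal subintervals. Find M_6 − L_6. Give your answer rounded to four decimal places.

M_6 ≈ -16.993056.
L_6 ≈ -15.597222.
M_6 − L_6 ≈ -1.3958.

-1.3958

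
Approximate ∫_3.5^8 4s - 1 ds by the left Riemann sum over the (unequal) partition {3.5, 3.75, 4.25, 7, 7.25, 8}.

Subinterval widths: 0.25, 0.5, 2.75, 0.25, 0.75.
Left endpoints: 3.5, 3.75, 4.25, 7, 7.25.
f(3.5) = 13, f(3.75) = 14, f(4.25) = 16, f(7) = 27, f(7.25) = 28.
Sum = Σ Δs_i · f(s_i).
Sum = 82.

82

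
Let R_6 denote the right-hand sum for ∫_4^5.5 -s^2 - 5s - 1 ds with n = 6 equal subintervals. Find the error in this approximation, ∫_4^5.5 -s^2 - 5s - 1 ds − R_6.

2.734375

Exact integral: ∫_4^5.5 f(s) ds = -71.25.
R_6 = -73.984375.
Error = -71.25 − (-73.984375) = 2.734375.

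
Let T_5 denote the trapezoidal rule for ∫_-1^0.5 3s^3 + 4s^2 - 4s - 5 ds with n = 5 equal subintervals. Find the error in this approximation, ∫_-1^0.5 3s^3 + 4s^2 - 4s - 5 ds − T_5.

-0.039375

Exact integral: ∫_-1^0.5 f(s) ds = -5.203125.
T_5 = -5.16375.
Error = -5.203125 − (-5.16375) = -0.039375.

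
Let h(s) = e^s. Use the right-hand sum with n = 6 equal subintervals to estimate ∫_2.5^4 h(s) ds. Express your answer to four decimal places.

47.9383

Δs = (4 − 2.5)/6 = 0.25.
Right endpoints: 2.75, 3, 3.25, 3.5, 3.75, 4.
h(2.75) ≈ 15.6426, h(3) ≈ 20.0855, h(3.25) ≈ 25.7903, h(3.5) ≈ 33.1155, h(3.75) ≈ 42.5211, h(4) ≈ 54.5982.
Sum = Δs · [h(2.75) + h(3) + h(3.25) + ...].
Sum ≈ 47.9383.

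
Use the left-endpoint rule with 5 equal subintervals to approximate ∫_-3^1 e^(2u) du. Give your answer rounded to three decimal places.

Δu = (1 − (-3))/5 = 0.8.
Left endpoints: -3, -2.2, -1.4, -0.6, 0.2.
f(-3) ≈ 0.002, f(-2.2) ≈ 0.012, f(-1.4) ≈ 0.061, f(-0.6) ≈ 0.301, f(0.2) ≈ 1.492.
Sum = Δu · [f(-3) + f(-2.2) + f(-1.4) + f(-0.6) + f(0.2)].
Sum ≈ 1.495.

1.495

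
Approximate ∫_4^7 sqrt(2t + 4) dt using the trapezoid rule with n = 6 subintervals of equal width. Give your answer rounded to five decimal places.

Δt = (7 − 4)/6 = 0.5.
f(4) ≈ 3.46410, f(4.5) ≈ 3.60555, f(5) ≈ 3.74166, f(5.5) ≈ 3.87298, f(6) ≈ 4.00000, f(6.5) ≈ 4.12311, f(7) ≈ 4.24264.
T_6 = (Δt/2)·[f(t_0) + 2f(t_1) + ... + 2f(t_{5}) + f(t_6)].
Sum ≈ 11.59833.

11.59833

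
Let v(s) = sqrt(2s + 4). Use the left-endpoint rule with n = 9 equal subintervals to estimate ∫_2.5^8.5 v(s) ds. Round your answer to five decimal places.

22.54624

Δs = (8.5 − 2.5)/9 = 2/3.
Left endpoints: 2.5, 19/6, 23/6, 4.5, 31/6, 35/6, 6.5, 43/6, 47/6.
v(2.5) ≈ 3.00000, v(19/6) ≈ 3.21455, v(23/6) ≈ 3.41565, v(4.5) ≈ 3.60555, v(31/6) ≈ 3.78594, v(35/6) ≈ 3.95811, v(6.5) ≈ 4.12311, v(43/6) ≈ 4.28174, v(47/6) ≈ 4.43471.
Sum = Δs · [v(2.5) + v(19/6) + v(23/6) + ...].
Sum ≈ 22.54624.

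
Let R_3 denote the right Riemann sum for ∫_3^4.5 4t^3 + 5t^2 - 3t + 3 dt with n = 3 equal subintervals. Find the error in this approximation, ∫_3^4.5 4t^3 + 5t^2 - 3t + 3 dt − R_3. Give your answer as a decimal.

-80.1875

Exact integral: ∫_3^4.5 f(t) dt = 423.5625.
R_3 = 503.75.
Error = 423.5625 − 503.75 = -80.1875.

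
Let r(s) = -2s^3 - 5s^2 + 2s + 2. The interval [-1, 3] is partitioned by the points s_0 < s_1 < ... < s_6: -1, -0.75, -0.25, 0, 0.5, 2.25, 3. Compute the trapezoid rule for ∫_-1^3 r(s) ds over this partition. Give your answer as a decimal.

Subinterval widths: 0.25, 0.5, 0.25, 0.5, 1.75, 0.75.
r(-1) = -3, r(-0.75) = -1.46875, r(-0.25) = 1.21875, r(0) = 2, r(0.5) = 1.5, r(2.25) = -41.59375, r(3) = -91.
On each subinterval the trapezoid contributes (Δs_i/2)·[r(s_{i-1}) + r(s_i)].
Sum = -84.1484375.

-84.1484375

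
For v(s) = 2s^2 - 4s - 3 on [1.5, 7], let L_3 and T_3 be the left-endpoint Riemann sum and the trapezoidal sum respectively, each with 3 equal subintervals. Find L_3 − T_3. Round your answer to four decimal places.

L_3 ≈ 57.037037.
T_3 ≈ 122.578704.
L_3 − T_3 ≈ -65.5417.

-65.5417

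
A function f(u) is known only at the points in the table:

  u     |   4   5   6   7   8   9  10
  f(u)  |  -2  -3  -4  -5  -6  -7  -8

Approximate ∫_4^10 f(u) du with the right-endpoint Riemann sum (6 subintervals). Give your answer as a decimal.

-33

Δu = 1.
Sum = 1·[(-3) + (-4) + (-5) + (-6) + (-7) + (-8)] = -33.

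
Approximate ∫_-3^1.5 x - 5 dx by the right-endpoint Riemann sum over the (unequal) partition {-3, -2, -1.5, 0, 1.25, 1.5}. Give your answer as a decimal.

Subinterval widths: 1, 0.5, 1.5, 1.25, 0.25.
Right endpoints: -2, -1.5, 0, 1.25, 1.5.
f(-2) = -7, f(-1.5) = -6.5, f(0) = -5, f(1.25) = -3.75, f(1.5) = -3.5.
Sum = Σ Δx_i · f(x_i).
Sum = -23.3125.

-23.3125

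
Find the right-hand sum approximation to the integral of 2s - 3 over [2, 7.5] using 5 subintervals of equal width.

Δs = (7.5 − 2)/5 = 1.1.
Right endpoints: 3.1, 4.2, 5.3, 6.4, 7.5.
f(3.1) = 3.2, f(4.2) = 5.4, f(5.3) = 7.6, f(6.4) = 9.8, f(7.5) = 12.
Sum = Δs · [f(3.1) + f(4.2) + f(5.3) + f(6.4) + f(7.5)].
Sum = 41.8.

41.8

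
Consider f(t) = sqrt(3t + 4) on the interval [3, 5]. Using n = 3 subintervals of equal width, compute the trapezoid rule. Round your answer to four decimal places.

7.9855

Δt = (5 − 3)/3 = 2/3.
f(3) ≈ 3.6056, f(11/3) ≈ 3.8730, f(13/3) ≈ 4.1231, f(5) ≈ 4.3589.
T_3 = (Δt/2)·[f(t_0) + 2f(t_1) + 2f(t_2) + f(t_3)].
Sum ≈ 7.9855.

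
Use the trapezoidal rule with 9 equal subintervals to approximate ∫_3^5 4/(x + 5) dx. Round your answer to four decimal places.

Δx = (5 − 3)/9 = 2/9.
f(3) = 0.5, f(29/9) = 18/37, f(31/9) = 9/19, f(11/3) = 6/13, f(35/9) = 0.45, f(37/9) = 18/41, f(13/3) = 3/7, f(41/9) = 18/43, f(43/9) = 9/22, f(5) = 0.4.
T_9 = (Δx/2)·[f(x_0) + 2f(x_1) + ... + 2f(x_{8}) + f(x_9)].
Sum ≈ 0.8927.

0.8927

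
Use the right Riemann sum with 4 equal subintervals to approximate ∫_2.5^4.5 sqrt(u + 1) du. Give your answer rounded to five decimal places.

Δu = (4.5 − 2.5)/4 = 0.5.
Right endpoints: 3, 3.5, 4, 4.5.
f(3) ≈ 2.00000, f(3.5) ≈ 2.12132, f(4) ≈ 2.23607, f(4.5) ≈ 2.34521.
Sum = Δu · [f(3) + f(3.5) + f(4) + f(4.5)].
Sum ≈ 4.35130.

4.35130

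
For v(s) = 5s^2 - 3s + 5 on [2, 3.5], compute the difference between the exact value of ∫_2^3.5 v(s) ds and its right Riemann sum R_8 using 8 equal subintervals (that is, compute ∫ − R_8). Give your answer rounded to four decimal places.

Exact integral: ∫_2^3.5 v(s) ds = 53.25.
R_8 ≈ 56.739258.
Error ≈ 53.25 − 56.739258 ≈ -3.4893.

-3.4893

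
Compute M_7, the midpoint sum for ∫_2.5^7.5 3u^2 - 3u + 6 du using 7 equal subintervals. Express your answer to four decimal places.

Δu = (7.5 − 2.5)/7 = 5/7.
Midpoints: 20/7, 25/7, 30/7, 5, 40/7, 45/7, 50/7.
f(20/7) = 1074/49, f(25/7) = 1644/49, f(30/7) = 2364/49, f(5) = 66, f(40/7) = 4254/49, f(45/7) = 5424/49, f(50/7) = 6744/49.
Sum = Δu · [f(20/7) + f(25/7) + f(30/7) + ...].
Sum ≈ 360.6122.

360.6122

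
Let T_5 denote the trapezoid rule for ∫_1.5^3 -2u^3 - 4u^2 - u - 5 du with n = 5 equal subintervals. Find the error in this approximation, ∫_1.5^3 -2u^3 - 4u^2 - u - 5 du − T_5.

0.39375

Exact integral: ∫_1.5^3 f(u) du = -80.34375.
T_5 = -80.7375.
Error = -80.34375 − (-80.7375) = 0.39375.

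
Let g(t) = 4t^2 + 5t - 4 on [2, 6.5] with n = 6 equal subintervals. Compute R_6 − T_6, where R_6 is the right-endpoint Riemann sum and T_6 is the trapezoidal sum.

R_6 = 500.625.
T_6 = 434.8125.
R_6 − T_6 = 65.8125.

65.8125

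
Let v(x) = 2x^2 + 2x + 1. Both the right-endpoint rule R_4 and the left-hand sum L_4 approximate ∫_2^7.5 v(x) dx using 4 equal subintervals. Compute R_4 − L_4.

158.8125

R_4 = 416.5390625.
L_4 = 257.7265625.
R_4 − L_4 = 158.8125.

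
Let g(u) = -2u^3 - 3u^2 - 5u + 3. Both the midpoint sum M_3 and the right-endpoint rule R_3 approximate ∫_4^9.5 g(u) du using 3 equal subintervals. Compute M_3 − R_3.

M_3 ≈ -4840.019097.
R_3 ≈ -6724.972222.
M_3 − R_3 = 1884.953125.

1884.953125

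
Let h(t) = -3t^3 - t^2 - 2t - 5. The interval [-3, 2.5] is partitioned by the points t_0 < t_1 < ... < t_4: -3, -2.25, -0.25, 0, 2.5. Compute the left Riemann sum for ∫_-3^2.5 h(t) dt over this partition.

Subinterval widths: 0.75, 2, 0.25, 2.5.
Left endpoints: -3, -2.25, -0.25, 0.
h(-3) = 73, h(-2.25) = 28.609375, h(-0.25) = -4.515625, h(0) = -5.
Sum = Σ Δt_i · h(t_i).
Sum = 98.33984375.

98.33984375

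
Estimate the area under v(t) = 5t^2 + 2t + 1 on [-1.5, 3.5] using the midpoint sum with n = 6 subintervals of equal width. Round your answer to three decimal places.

90.637

Δt = (3.5 − (-1.5))/6 = 5/6.
Midpoints: -13/12, -0.25, 7/12, 17/12, 2.25, 37/12.
v(-13/12) = 677/144, v(-0.25) = 0.8125, v(7/12) = 557/144, v(17/12) = 1997/144, v(2.25) = 30.8125, v(37/12) = 7877/144.
Sum = Δt · [v(-13/12) + v(-0.25) + v(7/12) + ...].
Sum ≈ 90.637.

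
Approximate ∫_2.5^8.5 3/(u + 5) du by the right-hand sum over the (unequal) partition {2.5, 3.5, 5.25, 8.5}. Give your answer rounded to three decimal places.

1.587

Subinterval widths: 1, 1.75, 3.25.
Right endpoints: 3.5, 5.25, 8.5.
f(3.5) = 6/17, f(5.25) = 12/41, f(8.5) = 2/9.
Sum = Σ Δu_i · f(u_i).
Sum ≈ 1.587.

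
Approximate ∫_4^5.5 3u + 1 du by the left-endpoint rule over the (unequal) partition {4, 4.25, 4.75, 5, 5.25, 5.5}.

Subinterval widths: 0.25, 0.5, 0.25, 0.25, 0.25.
Left endpoints: 4, 4.25, 4.75, 5, 5.25.
f(4) = 13, f(4.25) = 13.75, f(4.75) = 15.25, f(5) = 16, f(5.25) = 16.75.
Sum = Σ Δu_i · f(u_i).
Sum = 22.125.

22.125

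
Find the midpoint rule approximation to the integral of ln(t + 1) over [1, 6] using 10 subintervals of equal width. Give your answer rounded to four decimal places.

Δt = (6 − 1)/10 = 0.5.
Midpoints: 1.25, 1.75, 2.25, 2.75, 3.25, 3.75, 4.25, 4.75, 5.25, 5.75.
f(1.25) ≈ 0.8109, f(1.75) ≈ 1.0116, f(2.25) ≈ 1.1787, f(2.75) ≈ 1.3218, f(3.25) ≈ 1.4469, f(3.75) ≈ 1.5581, f(4.25) ≈ 1.6582, f(4.75) ≈ 1.7492, f(5.25) ≈ 1.8326, f(5.75) ≈ 1.9095.
Sum = Δt · [f(1.25) + f(1.75) + f(2.25) + ...].
Sum ≈ 7.2388.

7.2388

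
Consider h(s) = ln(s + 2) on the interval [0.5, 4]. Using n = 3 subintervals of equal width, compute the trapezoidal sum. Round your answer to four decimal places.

Δs = (4 − 0.5)/3 = 7/6.
h(0.5) ≈ 0.9163, h(5/3) ≈ 1.2993, h(17/6) ≈ 1.5755, h(4) ≈ 1.7918.
T_3 = (Δs/2)·[h(s_0) + 2h(s_1) + 2h(s_2) + h(s_3)].
Sum ≈ 4.9337.

4.9337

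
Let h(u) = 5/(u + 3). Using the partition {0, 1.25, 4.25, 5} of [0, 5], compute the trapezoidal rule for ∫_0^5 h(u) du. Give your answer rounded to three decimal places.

Subinterval widths: 1.25, 3, 0.75.
h(0) = 5/3, h(1.25) = 20/17, h(4.25) = 20/29, h(5) = 0.625.
On each subinterval the trapezoid contributes (Δu_i/2)·[h(u_{i-1}) + h(u_i)].
Sum ≈ 5.069.

5.069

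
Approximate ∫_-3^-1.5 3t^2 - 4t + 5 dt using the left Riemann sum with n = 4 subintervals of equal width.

Δt = (-1.5 − (-3))/4 = 0.375.
Left endpoints: -3, -2.625, -2.25, -1.875.
f(-3) = 44, f(-2.625) = 36.171875, f(-2.25) = 29.1875, f(-1.875) = 23.046875.
Sum = Δt · [f(-3) + f(-2.625) + f(-2.25) + f(-1.875)].
Sum = 49.65234375.

49.65234375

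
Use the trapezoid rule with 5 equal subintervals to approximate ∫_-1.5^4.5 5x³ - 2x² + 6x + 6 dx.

Δx = (4.5 − (-1.5))/5 = 1.2.
f(-1.5) = -24.375, f(-0.3) = 3.885, f(0.9) = 13.425, f(2.1) = 56.085, f(3.3) = 183.705, f(4.5) = 448.125.
T_5 = (Δx/2)·[f(x_0) + 2f(x_1) + ... + 2f(x_{4}) + f(x_5)].
Sum = 562.77.

562.77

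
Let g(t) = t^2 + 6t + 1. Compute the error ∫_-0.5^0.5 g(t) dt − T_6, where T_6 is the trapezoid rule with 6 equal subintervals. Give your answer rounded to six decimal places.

Exact integral: ∫_-0.5^0.5 g(t) dt ≈ 1.08333333.
T_6 ≈ 1.08796296.
Error ≈ 1.08333333 − 1.08796296 ≈ -0.004630.

-0.004630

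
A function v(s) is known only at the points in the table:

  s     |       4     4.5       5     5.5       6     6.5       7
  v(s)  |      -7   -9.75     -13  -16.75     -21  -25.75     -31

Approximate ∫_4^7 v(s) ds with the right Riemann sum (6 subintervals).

Δs = 0.5.
Sum = 0.5·[(-9.75) + (-13) + (-16.75) + (-21) + (-25.75) + (-31)] = -58.625.

-58.625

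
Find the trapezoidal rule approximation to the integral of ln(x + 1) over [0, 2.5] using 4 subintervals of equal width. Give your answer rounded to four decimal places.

1.8618

Δx = (2.5 − 0)/4 = 0.625.
f(0) ≈ 0.0000, f(0.625) ≈ 0.4855, f(1.25) ≈ 0.8109, f(1.875) ≈ 1.0561, f(2.5) ≈ 1.2528.
T_4 = (Δx/2)·[f(x_0) + 2f(x_1) + 2f(x_2) + 2f(x_3) + f(x_4)].
Sum ≈ 1.8618.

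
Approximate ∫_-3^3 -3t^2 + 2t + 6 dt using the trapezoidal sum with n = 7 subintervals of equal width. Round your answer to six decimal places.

Δt = (3 − (-3))/7 = 6/7.
f(-3) = -27, f(-15/7) = -591/49, f(-9/7) = -75/49, f(-3/7) = 225/49, f(3/7) = 309/49, f(9/7) = 177/49, f(15/7) = -171/49, f(3) = -15.
T_7 = (Δt/2)·[f(t_0) + 2f(t_1) + ... + 2f(t_{6}) + f(t_7)].
Sum ≈ -20.204082.

-20.204082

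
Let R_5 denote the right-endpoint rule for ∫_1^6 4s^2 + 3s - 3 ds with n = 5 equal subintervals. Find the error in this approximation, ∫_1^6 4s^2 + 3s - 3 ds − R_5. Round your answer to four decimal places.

Exact integral: ∫_1^6 f(s) ds ≈ 324.166667.
R_5 = 405.
Error ≈ 324.166667 − 405 ≈ -80.8333.

-80.8333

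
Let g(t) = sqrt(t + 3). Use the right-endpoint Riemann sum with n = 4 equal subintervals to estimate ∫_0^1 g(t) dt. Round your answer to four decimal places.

Δt = (1 − 0)/4 = 0.25.
Right endpoints: 0.25, 0.5, 0.75, 1.
g(0.25) ≈ 1.8028, g(0.5) ≈ 1.8708, g(0.75) ≈ 1.9365, g(1) ≈ 2.0000.
Sum = Δt · [g(0.25) + g(0.5) + g(0.75) + g(1)].
Sum ≈ 1.9025.

1.9025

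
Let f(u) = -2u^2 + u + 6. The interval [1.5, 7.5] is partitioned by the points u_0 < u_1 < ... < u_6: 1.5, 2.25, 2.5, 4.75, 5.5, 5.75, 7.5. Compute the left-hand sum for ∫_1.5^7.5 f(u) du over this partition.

-140.40625

Subinterval widths: 0.75, 0.25, 2.25, 0.75, 0.25, 1.75.
Left endpoints: 1.5, 2.25, 2.5, 4.75, 5.5, 5.75.
f(1.5) = 3, f(2.25) = -1.875, f(2.5) = -4, f(4.75) = -34.375, f(5.5) = -49, f(5.75) = -54.375.
Sum = Σ Δu_i · f(u_i).
Sum = -140.40625.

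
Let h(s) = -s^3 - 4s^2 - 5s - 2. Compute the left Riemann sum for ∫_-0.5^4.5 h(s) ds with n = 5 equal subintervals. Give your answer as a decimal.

-194.375

Δs = (4.5 − (-0.5))/5 = 1.
Left endpoints: -0.5, 0.5, 1.5, 2.5, 3.5.
h(-0.5) = -0.375, h(0.5) = -5.625, h(1.5) = -21.875, h(2.5) = -55.125, h(3.5) = -111.375.
Sum = Δs · [h(-0.5) + h(0.5) + h(1.5) + h(2.5) + h(3.5)].
Sum = -194.375.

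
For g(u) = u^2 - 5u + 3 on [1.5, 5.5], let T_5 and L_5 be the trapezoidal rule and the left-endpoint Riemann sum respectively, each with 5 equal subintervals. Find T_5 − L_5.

T_5 = -3.24.
L_5 = -6.44.
T_5 − L_5 = 3.2.

3.2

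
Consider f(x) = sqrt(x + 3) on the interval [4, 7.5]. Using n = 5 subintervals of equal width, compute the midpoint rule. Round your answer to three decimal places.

10.336

Δx = (7.5 − 4)/5 = 0.7.
Midpoints: 4.35, 5.05, 5.75, 6.45, 7.15.
f(4.35) ≈ 2.711, f(5.05) ≈ 2.837, f(5.75) ≈ 2.958, f(6.45) ≈ 3.074, f(7.15) ≈ 3.186.
Sum = Δx · [f(4.35) + f(5.05) + f(5.75) + f(6.45) + f(7.15)].
Sum ≈ 10.336.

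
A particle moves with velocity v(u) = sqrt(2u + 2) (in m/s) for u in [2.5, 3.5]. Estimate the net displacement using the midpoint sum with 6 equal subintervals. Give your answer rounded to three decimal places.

Δu = (3.5 − 2.5)/6 = 1/6.
Midpoints: 31/12, 2.75, 35/12, 37/12, 3.25, 41/12.
v(31/12) ≈ 2.677, v(2.75) ≈ 2.739, v(35/12) ≈ 2.799, v(37/12) ≈ 2.858, v(3.25) ≈ 2.915, v(41/12) ≈ 2.972.
Sum = Δu · [v(31/12) + v(2.75) + v(35/12) + ...].
Sum ≈ 2.827.

2.827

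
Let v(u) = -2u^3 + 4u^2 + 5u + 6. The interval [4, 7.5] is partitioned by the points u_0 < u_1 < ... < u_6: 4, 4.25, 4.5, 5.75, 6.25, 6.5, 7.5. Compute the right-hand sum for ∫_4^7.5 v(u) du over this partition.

Subinterval widths: 0.25, 0.25, 1.25, 0.5, 0.25, 1.
Right endpoints: 4.25, 4.5, 5.75, 6.25, 6.5, 7.5.
v(4.25) = -54.03125, v(4.5) = -72.75, v(5.75) = -213.21875, v(6.25) = -294.78125, v(6.5) = -341.75, v(7.5) = -575.25.
Sum = Σ Δu_i · v(u_i).
Sum = -1106.296875.

-1106.296875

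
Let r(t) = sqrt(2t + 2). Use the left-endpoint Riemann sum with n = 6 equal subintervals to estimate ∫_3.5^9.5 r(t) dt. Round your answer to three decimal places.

Δt = (9.5 − 3.5)/6 = 1.
Left endpoints: 3.5, 4.5, 5.5, 6.5, 7.5, 8.5.
r(3.5) ≈ 3.000, r(4.5) ≈ 3.317, r(5.5) ≈ 3.606, r(6.5) ≈ 3.873, r(7.5) ≈ 4.123, r(8.5) ≈ 4.359.
Sum = Δt · [r(3.5) + r(4.5) + r(5.5) + ...].
Sum ≈ 22.277.

22.277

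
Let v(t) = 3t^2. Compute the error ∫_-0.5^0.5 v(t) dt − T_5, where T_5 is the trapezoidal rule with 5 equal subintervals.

Exact integral: ∫_-0.5^0.5 v(t) dt = 0.25.
T_5 = 0.27.
Error = 0.25 − 0.27 = -0.02.

-0.02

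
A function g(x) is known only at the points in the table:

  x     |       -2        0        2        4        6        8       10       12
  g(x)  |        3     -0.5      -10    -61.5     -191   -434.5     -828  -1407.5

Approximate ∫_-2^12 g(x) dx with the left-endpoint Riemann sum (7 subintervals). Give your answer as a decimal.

Δx = 2.
Sum = 2·[3 + (-0.5) + (-10) + (-61.5) + (-191) + (-434.5) + (-828)] = -3045.

-3045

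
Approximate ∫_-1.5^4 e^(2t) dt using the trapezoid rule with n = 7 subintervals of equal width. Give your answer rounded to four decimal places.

Δt = (4 − (-1.5))/7 = 11/14.
f(-1.5) ≈ 0.0498, f(-5/7) ≈ 0.2397, f(1/14) ≈ 1.1536, f(6/7) ≈ 5.5527, f(23/14) ≈ 26.7281, f(17/7) ≈ 128.6561, f(45/14) ≈ 619.2886, f(4) ≈ 2980.9580.
T_7 = (Δt/2)·[f(t_0) + 2f(t_1) + ... + 2f(t_{6}) + f(t_7)].
Sum ≈ 1785.2392.

1785.2392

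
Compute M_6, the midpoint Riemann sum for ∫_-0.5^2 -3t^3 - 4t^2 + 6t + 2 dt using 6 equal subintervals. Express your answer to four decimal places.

Δt = (2 − (-0.5))/6 = 5/12.
Midpoints: -7/24, 0.125, 13/24, 23/24, 1.375, 43/24.
f(-7/24) = -73/4608, f(0.125) = 1373/512, f(13/24) = 1843/512, f(23/24) = 6617/4608, f(1.375) = -2617/512, f(43/24) = -26641/1536.
Sum = Δt · [f(-7/24) + f(0.125) + f(13/24) + ...].
Sum ≈ -6.1476.

-6.1476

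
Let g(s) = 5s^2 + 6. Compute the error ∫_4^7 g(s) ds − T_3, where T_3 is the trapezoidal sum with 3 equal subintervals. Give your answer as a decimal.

-2.5

Exact integral: ∫_4^7 g(s) ds = 483.
T_3 = 485.5.
Error = 483 − 485.5 = -2.5.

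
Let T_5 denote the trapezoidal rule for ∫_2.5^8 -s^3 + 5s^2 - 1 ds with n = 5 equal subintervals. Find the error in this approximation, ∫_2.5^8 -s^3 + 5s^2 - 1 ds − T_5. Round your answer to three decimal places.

11.924

Exact integral: ∫_2.5^8 f(s) ds ≈ -192.44271.
T_5 = -204.36625.
Error ≈ -192.44271 − (-204.36625) ≈ 11.924.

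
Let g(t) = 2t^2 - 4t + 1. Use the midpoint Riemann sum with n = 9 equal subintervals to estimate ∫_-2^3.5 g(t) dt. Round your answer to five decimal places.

22.57433

Δt = (3.5 − (-2))/9 = 11/18.
Midpoints: -61/36, -13/12, -17/36, 5/36, 0.75, 49/36, 71/36, 31/12, 115/36.
g(-61/36) = 8761/648, g(-13/12) = 553/72, g(-17/36) = 2161/648, g(5/36) = 313/648, g(0.75) = -0.875, g(49/36) = -479/648, g(71/36) = 577/648, g(31/12) = 289/72, g(115/36) = 5593/648.
Sum = Δt · [g(-61/36) + g(-13/12) + g(-17/36) + ...].
Sum ≈ 22.57433.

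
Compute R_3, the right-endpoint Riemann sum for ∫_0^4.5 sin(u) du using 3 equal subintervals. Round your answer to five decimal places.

Δu = (4.5 − 0)/3 = 1.5.
Right endpoints: 1.5, 3, 4.5.
f(1.5) ≈ 0.99749, f(3) ≈ 0.14112, f(4.5) ≈ -0.97753.
Sum = Δu · [f(1.5) + f(3) + f(4.5)].
Sum ≈ 0.24163.

0.24163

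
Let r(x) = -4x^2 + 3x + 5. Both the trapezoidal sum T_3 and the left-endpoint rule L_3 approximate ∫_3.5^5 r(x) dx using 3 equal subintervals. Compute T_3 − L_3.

-11.625

T_3 = -83.125.
L_3 = -71.5.
T_3 − L_3 = -11.625.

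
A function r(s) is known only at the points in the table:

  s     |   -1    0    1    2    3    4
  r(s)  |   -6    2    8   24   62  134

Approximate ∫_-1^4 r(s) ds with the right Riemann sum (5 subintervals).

230

Δs = 1.
Sum = 1·[2 + 8 + 24 + 62 + 134] = 230.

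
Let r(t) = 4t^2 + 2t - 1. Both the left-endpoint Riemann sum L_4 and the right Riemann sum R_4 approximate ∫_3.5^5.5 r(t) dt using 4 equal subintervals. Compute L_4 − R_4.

L_4 = 162.
R_4 = 200.
L_4 − R_4 = -38.

-38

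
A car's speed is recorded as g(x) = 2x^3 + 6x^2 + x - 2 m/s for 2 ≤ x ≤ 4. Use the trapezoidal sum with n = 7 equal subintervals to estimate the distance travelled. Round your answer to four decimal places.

234.6531

Δx = (4 − 2)/7 = 2/7.
g(2) = 40, g(16/7) = 19042/343, g(18/7) = 25468/343, g(20/7) = 33094/343, g(22/7) = 42016/343, g(24/7) = 52330/343, g(26/7) = 64132/343, g(4) = 226.
T_7 = (Δx/2)·[g(x_0) + 2g(x_1) + ... + 2g(x_{6}) + g(x_7)].
Sum ≈ 234.6531.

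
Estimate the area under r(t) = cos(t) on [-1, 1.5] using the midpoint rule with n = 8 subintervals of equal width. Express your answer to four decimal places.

1.8465

Δt = (1.5 − (-1))/8 = 0.3125.
Midpoints: -0.84375, -0.53125, -0.21875, 0.09375, 0.40625, 0.71875, 1.03125, 1.34375.
r(-0.84375) ≈ 0.6647, r(-0.53125) ≈ 0.8622, r(-0.21875) ≈ 0.9762, r(0.09375) ≈ 0.9956, r(0.40625) ≈ 0.9186, r(0.71875) ≈ 0.7526, r(1.03125) ≈ 0.5137, r(1.34375) ≈ 0.2251.
Sum = Δt · [r(-0.84375) + r(-0.53125) + r(-0.21875) + ...].
Sum ≈ 1.8465.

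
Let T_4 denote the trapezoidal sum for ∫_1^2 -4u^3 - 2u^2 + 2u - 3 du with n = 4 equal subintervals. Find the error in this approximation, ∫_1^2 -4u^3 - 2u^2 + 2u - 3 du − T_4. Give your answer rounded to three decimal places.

Exact integral: ∫_1^2 f(u) du ≈ -19.66667.
T_4 = -19.875.
Error ≈ -19.66667 − (-19.875) ≈ 0.208.

0.208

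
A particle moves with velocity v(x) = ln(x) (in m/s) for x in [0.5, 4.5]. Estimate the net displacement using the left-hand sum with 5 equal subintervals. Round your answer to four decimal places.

2.1474

Δx = (4.5 − 0.5)/5 = 0.8.
Left endpoints: 0.5, 1.3, 2.1, 2.9, 3.7.
v(0.5) ≈ -0.6931, v(1.3) ≈ 0.2624, v(2.1) ≈ 0.7419, v(2.9) ≈ 1.0647, v(3.7) ≈ 1.3083.
Sum = Δx · [v(0.5) + v(1.3) + v(2.1) + v(2.9) + v(3.7)].
Sum ≈ 2.1474.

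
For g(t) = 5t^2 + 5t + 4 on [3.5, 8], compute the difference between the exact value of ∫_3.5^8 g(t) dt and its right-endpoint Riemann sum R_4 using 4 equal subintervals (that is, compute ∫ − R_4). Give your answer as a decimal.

Exact integral: ∫_3.5^8 g(t) dt = 929.25.
R_4 = 1092.19921875.
Error = 929.25 − 1092.19921875 = -162.94921875.

-162.94921875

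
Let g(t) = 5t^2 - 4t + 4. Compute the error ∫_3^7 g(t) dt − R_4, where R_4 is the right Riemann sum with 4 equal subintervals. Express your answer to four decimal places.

Exact integral: ∫_3^7 g(t) dt ≈ 462.666667.
R_4 = 558.
Error ≈ 462.666667 − 558 ≈ -95.3333.

-95.3333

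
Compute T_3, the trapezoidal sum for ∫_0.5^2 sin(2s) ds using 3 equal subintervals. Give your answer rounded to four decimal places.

Δs = (2 − 0.5)/3 = 0.5.
f(0.5) ≈ 0.8415, f(1) ≈ 0.9093, f(1.5) ≈ 0.1411, f(2) ≈ -0.7568.
T_3 = (Δs/2)·[f(s_0) + 2f(s_1) + 2f(s_2) + f(s_3)].
Sum ≈ 0.5464.

0.5464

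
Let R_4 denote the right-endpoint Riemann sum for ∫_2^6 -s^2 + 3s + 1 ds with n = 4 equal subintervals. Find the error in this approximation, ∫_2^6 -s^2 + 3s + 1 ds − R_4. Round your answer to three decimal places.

Exact integral: ∫_2^6 f(s) ds ≈ -17.33333.
R_4 = -28.
Error ≈ -17.33333 − (-28) ≈ 10.667.

10.667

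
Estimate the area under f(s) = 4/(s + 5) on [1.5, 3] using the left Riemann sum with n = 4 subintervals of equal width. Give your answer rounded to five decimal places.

0.85257

Δs = (3 − 1.5)/4 = 0.375.
Left endpoints: 1.5, 1.875, 2.25, 2.625.
f(1.5) = 8/13, f(1.875) = 32/55, f(2.25) = 16/29, f(2.625) = 32/61.
Sum = Δs · [f(1.5) + f(1.875) + f(2.25) + f(2.625)].
Sum ≈ 0.85257.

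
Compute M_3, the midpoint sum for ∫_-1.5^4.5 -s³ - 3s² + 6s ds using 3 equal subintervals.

-126.75

Δs = (4.5 − (-1.5))/3 = 2.
Midpoints: -0.5, 1.5, 3.5.
f(-0.5) = -3.625, f(1.5) = -1.125, f(3.5) = -58.625.
Sum = Δs · [f(-0.5) + f(1.5) + f(3.5)].
Sum = -126.75.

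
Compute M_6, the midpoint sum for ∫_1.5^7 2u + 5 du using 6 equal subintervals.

Δu = (7 − 1.5)/6 = 11/12.
Midpoints: 47/24, 2.875, 91/24, 113/24, 5.625, 157/24.
f(47/24) = 107/12, f(2.875) = 10.75, f(91/24) = 151/12, f(113/24) = 173/12, f(5.625) = 16.25, f(157/24) = 217/12.
Sum = Δu · [f(47/24) + f(2.875) + f(91/24) + ...].
Sum = 74.25.

74.25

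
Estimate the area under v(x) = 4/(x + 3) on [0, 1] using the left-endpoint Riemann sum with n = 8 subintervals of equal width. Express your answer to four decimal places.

1.1718

Δx = (1 − 0)/8 = 0.125.
Left endpoints: 0, 0.125, 0.25, 0.375, 0.5, 0.625, 0.75, 0.875.
v(0) = 4/3, v(0.125) = 1.28, v(0.25) = 16/13, v(0.375) = 32/27, v(0.5) = 8/7, v(0.625) = 32/29, v(0.75) = 16/15, v(0.875) = 32/31.
Sum = Δx · [v(0) + v(0.125) + v(0.25) + ...].
Sum ≈ 1.1718.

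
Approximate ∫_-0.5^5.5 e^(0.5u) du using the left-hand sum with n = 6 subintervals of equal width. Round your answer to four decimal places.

22.9125

Δu = (5.5 − (-0.5))/6 = 1.
Left endpoints: -0.5, 0.5, 1.5, 2.5, 3.5, 4.5.
f(-0.5) ≈ 0.7788, f(0.5) ≈ 1.2840, f(1.5) ≈ 2.1170, f(2.5) ≈ 3.4903, f(3.5) ≈ 5.7546, f(4.5) ≈ 9.4877.
Sum = Δu · [f(-0.5) + f(0.5) + f(1.5) + ...].
Sum ≈ 22.9125.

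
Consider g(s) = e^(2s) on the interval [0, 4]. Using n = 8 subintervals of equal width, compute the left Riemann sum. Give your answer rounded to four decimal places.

867.1331

Δs = (4 − 0)/8 = 0.5.
Left endpoints: 0, 0.5, 1, 1.5, 2, 2.5, 3, 3.5.
g(0) ≈ 1.0000, g(0.5) ≈ 2.7183, g(1) ≈ 7.3891, g(1.5) ≈ 20.0855, g(2) ≈ 54.5982, g(2.5) ≈ 148.4132, g(3) ≈ 403.4288, g(3.5) ≈ 1096.6332.
Sum = Δs · [g(0) + g(0.5) + g(1) + ...].
Sum ≈ 867.1331.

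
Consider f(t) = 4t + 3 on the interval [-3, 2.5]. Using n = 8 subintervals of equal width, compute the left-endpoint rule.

Δt = (2.5 − (-3))/8 = 0.6875.
Left endpoints: -3, -2.3125, -1.625, -0.9375, -0.25, 0.4375, 1.125, 1.8125.
f(-3) = -9, f(-2.3125) = -6.25, f(-1.625) = -3.5, f(-0.9375) = -0.75, f(-0.25) = 2, f(0.4375) = 4.75, f(1.125) = 7.5, f(1.8125) = 10.25.
Sum = Δt · [f(-3) + f(-2.3125) + f(-1.625) + ...].
Sum = 3.4375.

3.4375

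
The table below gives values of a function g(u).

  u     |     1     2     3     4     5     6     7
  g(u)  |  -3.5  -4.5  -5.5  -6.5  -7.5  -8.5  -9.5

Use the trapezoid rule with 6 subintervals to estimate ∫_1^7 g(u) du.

-39

Δu = 1.
T_6 = (1/2)·[(-3.5) + 2·(-4.5) + 2·(-5.5) + 2·(-6.5) + 2·(-7.5) + 2·(-8.5) + (-9.5)] = -39.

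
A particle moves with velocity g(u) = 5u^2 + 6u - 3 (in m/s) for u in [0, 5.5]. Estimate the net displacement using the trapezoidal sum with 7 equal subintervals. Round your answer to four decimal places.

Δu = (5.5 − 0)/7 = 11/14.
g(0) = -3, g(11/14) = 941/196, g(11/7) = 920/49, g(33/14) = 7629/196, g(22/7) = 3197/49, g(55/14) = 19157/196, g(33/7) = 6684/49, g(5.5) = 181.25.
T_7 = (Δu/2)·[g(u_0) + 2g(u_1) + ... + 2g(u_{6}) + g(u_7)].
Sum ≈ 354.3712.

354.3712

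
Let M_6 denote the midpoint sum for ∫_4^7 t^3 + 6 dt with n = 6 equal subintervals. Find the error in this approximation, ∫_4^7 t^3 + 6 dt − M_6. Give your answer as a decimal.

1.03125

Exact integral: ∫_4^7 f(t) dt = 554.25.
M_6 = 553.21875.
Error = 554.25 − 553.21875 = 1.03125.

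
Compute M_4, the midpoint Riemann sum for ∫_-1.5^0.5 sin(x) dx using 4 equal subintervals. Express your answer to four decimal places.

Δx = (0.5 − (-1.5))/4 = 0.5.
Midpoints: -1.25, -0.75, -0.25, 0.25.
f(-1.25) ≈ -0.9490, f(-0.75) ≈ -0.6816, f(-0.25) ≈ -0.2474, f(0.25) ≈ 0.2474.
Sum = Δx · [f(-1.25) + f(-0.75) + f(-0.25) + f(0.25)].
Sum ≈ -0.8153.

-0.8153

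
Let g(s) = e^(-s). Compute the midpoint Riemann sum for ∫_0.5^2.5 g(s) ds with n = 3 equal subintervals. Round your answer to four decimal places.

Δs = (2.5 − 0.5)/3 = 2/3.
Midpoints: 5/6, 1.5, 13/6.
g(5/6) ≈ 0.4346, g(1.5) ≈ 0.2231, g(13/6) ≈ 0.1146.
Sum = Δs · [g(5/6) + g(1.5) + g(13/6)].
Sum ≈ 0.5149.

0.5149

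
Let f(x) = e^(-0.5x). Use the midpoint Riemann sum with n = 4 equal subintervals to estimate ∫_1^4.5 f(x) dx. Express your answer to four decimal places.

Δx = (4.5 − 1)/4 = 0.875.
Midpoints: 1.4375, 2.3125, 3.1875, 4.0625.
f(1.4375) ≈ 0.4874, f(2.3125) ≈ 0.3147, f(3.1875) ≈ 0.2032, f(4.0625) ≈ 0.1312.
Sum = Δx · [f(1.4375) + f(2.3125) + f(3.1875) + f(4.0625)].
Sum ≈ 0.9943.

0.9943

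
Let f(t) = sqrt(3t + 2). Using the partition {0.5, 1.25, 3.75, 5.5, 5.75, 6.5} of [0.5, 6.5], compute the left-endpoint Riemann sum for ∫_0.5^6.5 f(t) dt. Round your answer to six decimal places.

Subinterval widths: 0.75, 2.5, 1.75, 0.25, 0.75.
Left endpoints: 0.5, 1.25, 3.75, 5.5, 5.75.
f(0.5) ≈ 1.870829, f(1.25) ≈ 2.397916, f(3.75) ≈ 3.640055, f(5.5) ≈ 4.301163, f(5.75) ≈ 4.387482.
Sum = Σ Δt_i · f(t_i).
Sum ≈ 18.133909.

18.133909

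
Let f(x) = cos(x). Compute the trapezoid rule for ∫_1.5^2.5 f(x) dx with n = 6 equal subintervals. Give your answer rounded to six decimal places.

-0.398099

Δx = (2.5 − 1.5)/6 = 1/6.
f(1.5) ≈ 0.070737, f(5/3) ≈ -0.095724, f(11/6) ≈ -0.259531, f(2) ≈ -0.416147, f(13/6) ≈ -0.561229, f(7/3) ≈ -0.690758, f(2.5) ≈ -0.801144.
T_6 = (Δx/2)·[f(x_0) + 2f(x_1) + ... + 2f(x_{5}) + f(x_6)].
Sum ≈ -0.398099.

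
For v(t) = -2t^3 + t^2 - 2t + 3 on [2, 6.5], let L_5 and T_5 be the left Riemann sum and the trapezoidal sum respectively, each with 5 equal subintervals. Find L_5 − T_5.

226.8

L_5 = -608.49.
T_5 = -835.29.
L_5 − T_5 = 226.8.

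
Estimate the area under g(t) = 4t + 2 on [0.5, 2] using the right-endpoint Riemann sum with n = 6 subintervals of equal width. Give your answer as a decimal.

Δt = (2 − 0.5)/6 = 0.25.
Right endpoints: 0.75, 1, 1.25, 1.5, 1.75, 2.
g(0.75) = 5, g(1) = 6, g(1.25) = 7, g(1.5) = 8, g(1.75) = 9, g(2) = 10.
Sum = Δt · [g(0.75) + g(1) + g(1.25) + ...].
Sum = 11.25.

11.25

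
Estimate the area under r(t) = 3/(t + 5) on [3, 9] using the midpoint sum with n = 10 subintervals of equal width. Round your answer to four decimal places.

Δt = (9 − 3)/10 = 0.6.
Midpoints: 3.3, 3.9, 4.5, 5.1, 5.7, 6.3, 6.9, 7.5, 8.1, 8.7.
r(3.3) = 30/83, r(3.9) = 30/89, r(4.5) = 6/19, r(5.1) = 30/101, r(5.7) = 30/107, r(6.3) = 30/113, r(6.9) = 30/119, r(7.5) = 0.24, r(8.1) = 30/131, r(8.7) = 30/137.
Sum = Δt · [r(3.3) + r(3.9) + r(4.5) + ...].
Sum ≈ 1.6784.

1.6784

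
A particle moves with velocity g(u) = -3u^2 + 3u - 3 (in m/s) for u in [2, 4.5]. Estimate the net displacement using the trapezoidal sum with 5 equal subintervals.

-66.5625

Δu = (4.5 − 2)/5 = 0.5.
g(2) = -9, g(2.5) = -14.25, g(3) = -21, g(3.5) = -29.25, g(4) = -39, g(4.5) = -50.25.
T_5 = (Δu/2)·[g(u_0) + 2g(u_1) + ... + 2g(u_{4}) + g(u_5)].
Sum = -66.5625.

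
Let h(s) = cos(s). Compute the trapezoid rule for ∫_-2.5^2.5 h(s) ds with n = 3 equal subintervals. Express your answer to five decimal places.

Δs = (2.5 − (-2.5))/3 = 5/3.
h(-2.5) ≈ -0.80114, h(-5/6) ≈ 0.67241, h(5/6) ≈ 0.67241, h(2.5) ≈ -0.80114.
T_3 = (Δs/2)·[h(s_0) + 2h(s_1) + 2h(s_2) + h(s_3)].
Sum ≈ 0.90613.

0.90613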